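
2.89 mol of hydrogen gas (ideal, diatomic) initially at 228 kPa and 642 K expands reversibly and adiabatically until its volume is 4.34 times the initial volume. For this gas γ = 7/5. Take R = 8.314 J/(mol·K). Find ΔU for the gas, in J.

V₁ = nRT₁/P₁ = 2.89×8.314×642/228 = 67.7 L.
Adiabatic: TV^(γ−1) = const ⇒ T₂ = 642×(0.230)^0.400 = 357 K; PV^γ = const ⇒ P₂ = 29.2 kPa.
For an ideal gas ΔU = nCvΔT with Cv = (5/2)R = 20.8 J/(mol·K).
ΔU = 2.89×20.8×(357−642) = -17100 J.

-17100 J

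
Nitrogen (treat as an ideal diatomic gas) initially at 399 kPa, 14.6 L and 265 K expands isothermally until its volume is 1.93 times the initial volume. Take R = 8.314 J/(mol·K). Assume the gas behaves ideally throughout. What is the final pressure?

207 kPa

Isothermal: T stays 265 K; PV = const ⇒ V₂ = 28.2 L, P₂ = 207 kPa.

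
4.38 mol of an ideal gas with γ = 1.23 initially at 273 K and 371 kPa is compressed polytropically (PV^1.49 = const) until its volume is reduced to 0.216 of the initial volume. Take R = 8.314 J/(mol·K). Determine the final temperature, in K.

578 K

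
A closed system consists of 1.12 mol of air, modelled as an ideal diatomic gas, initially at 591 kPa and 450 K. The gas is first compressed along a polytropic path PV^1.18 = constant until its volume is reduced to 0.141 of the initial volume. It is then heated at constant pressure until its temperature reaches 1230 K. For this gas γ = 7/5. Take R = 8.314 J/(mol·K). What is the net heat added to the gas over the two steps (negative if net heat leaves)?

V₁ = nRT₁/P₁ = 1.12×8.314×450/591 = 7.09 L.
Step 1 — Polytropic n=1.18: T₂ = T₁(V₁/V₂)^(n−1) = 450×(7.09)^0.18 = 640 K; P₂ = P₁(V₁/V₂)^n = 5960 kPa.
W = (P₁V₁−P₂V₂)/(n−1) = (591×7.09−5960×1.00)/0.18 = -9840 J.
ΔU = nCvΔT = 1.12×20.8×(640−450) = 4430 J.
Q = ΔU + W = -5410 J.
State after step 1: P = 5960 kPa, V = 1.00 L, T = 640 K.
Step 2 — Isobaric: P stays 5960 kPa; V/T = const ⇒ T₂ = 1230 K, V₂ = 1.92 L.
W = PΔV = 5960×(1.92−1.00) kPa·L = 5490 J.
ΔU = nCvΔT = 1.12×20.8×(1230−640) = 13700 J.
Q = ΔU + W = nCpΔT = 19200 J.
Net over both steps: W = -4350 J, Q = 13800 J, ΔU = 18200 J.

13800 J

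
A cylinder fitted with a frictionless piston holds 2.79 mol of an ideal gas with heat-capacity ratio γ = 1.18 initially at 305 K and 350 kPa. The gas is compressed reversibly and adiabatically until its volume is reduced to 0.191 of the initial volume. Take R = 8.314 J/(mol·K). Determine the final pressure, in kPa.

2470 kPa

V₁ = nRT₁/P₁ = 2.79×8.314×305/350 = 20.2 L.
Adiabatic: TV^(γ−1) = const ⇒ T₂ = 305×(5.24)^0.180 = 411 K; PV^γ = const ⇒ P₂ = 2470 kPa.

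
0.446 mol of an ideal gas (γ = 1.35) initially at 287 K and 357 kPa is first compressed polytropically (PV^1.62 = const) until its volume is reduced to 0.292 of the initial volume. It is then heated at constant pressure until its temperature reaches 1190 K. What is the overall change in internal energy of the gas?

V₁ = nRT₁/P₁ = 0.446×8.314×287/357 = 2.98 L.
Step 1 — Polytropic n=1.62: T₂ = T₁(V₁/V₂)^(n−1) = 287×(3.42)^0.62 = 616 K; P₂ = P₁(V₁/V₂)^n = 2620 kPa.
W = (P₁V₁−P₂V₂)/(n−1) = (357×2.98−2620×0.870)/0.62 = -1970 J.
ΔU = nCvΔT = 0.446×23.8×(616−287) = 3480 J.
Q = ΔU + W = 1520 J.
State after step 1: P = 2620 kPa, V = 0.870 L, T = 616 K.
Step 2 — Isobaric: P stays 2620 kPa; V/T = const ⇒ T₂ = 1190 K, V₂ = 1.68 L.
W = PΔV = 2620×(1.68−0.870) kPa·L = 2130 J.
ΔU = nCvΔT = 0.446×23.8×(1190−616) = 6080 J.
Q = ΔU + W = nCpΔT = 8210 J.
Net over both steps: W = 164 J, Q = 9730 J, ΔU = 9570 J.

9570 J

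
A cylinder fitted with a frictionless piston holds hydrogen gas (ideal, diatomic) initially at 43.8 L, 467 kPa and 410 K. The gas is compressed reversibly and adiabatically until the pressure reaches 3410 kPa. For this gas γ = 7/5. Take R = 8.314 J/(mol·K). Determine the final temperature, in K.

724 K

Adiabatic: T₂/T₁ = (P₂/P₁)^((γ−1)/γ) ⇒ T₂ = 410×(7.30)^0.286 = 724 K; V₂ = 10.6 L.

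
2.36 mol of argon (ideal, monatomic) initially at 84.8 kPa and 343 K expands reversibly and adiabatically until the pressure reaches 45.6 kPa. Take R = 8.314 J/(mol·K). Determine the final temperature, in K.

268 K

V₁ = nRT₁/P₁ = 2.36×8.314×343/84.8 = 79.4 L.
Adiabatic: T₂/T₁ = (P₂/P₁)^((γ−1)/γ) ⇒ T₂ = 343×(0.538)^0.400 = 268 K; V₂ = 115 L.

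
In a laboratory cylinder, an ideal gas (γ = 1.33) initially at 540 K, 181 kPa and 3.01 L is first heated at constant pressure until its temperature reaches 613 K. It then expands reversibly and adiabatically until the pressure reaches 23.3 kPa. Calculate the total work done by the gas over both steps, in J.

n = P₁V₁/(RT₁) = 181×3.01/(8.314×540) = 0.121 mol.
Step 1 — Isobaric: P stays 181 kPa; V/T = const ⇒ T₂ = 613 K, V₂ = 3.42 L.
W = PΔV = 181×(3.42−3.01) kPa·L = 73.7 J.
ΔU = nCvΔT = 0.121×25.2×(613−540) = 223 J.
Q = ΔU + W = nCpΔT = 297 J.
State after step 1: P = 181 kPa, V = 3.42 L, T = 613 K.
Step 2 — Adiabatic: T₂/T₁ = (P₂/P₁)^((γ−1)/γ) ⇒ T₂ = 613×(0.129)^0.248 = 369 K; V₂ = 16.0 L.
ΔU = nCvΔT = 0.121×25.2×(369−613) = -747 J.
Q = 0 for an adiabatic process, so W = −ΔU = 747 J.
Net over both steps: W = 821 J, Q = 297 J, ΔU = -524 J.

821 J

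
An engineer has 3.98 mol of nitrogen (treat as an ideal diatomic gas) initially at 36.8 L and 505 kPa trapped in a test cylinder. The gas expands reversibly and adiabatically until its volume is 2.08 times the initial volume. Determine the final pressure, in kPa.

181 kPa

T₁ = P₁V₁/(nR) = 505×36.8/(3.98×8.314) = 562 K.
Adiabatic: TV^(γ−1) = const ⇒ T₂ = 562×(0.481)^0.400 = 419 K; PV^γ = const ⇒ P₂ = 181 kPa.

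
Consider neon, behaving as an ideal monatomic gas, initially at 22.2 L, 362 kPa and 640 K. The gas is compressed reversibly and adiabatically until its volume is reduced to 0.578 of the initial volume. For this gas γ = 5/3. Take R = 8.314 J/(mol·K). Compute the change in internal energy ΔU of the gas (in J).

5320 J

n = P₁V₁/(RT₁) = 362×22.2/(8.314×640) = 1.51 mol.
Adiabatic: TV^(γ−1) = const ⇒ T₂ = 640×(1.73)^0.667 = 922 K; PV^γ = const ⇒ P₂ = 903 kPa.
For an ideal gas ΔU = nCvΔT with Cv = (3/2)R = 12.5 J/(mol·K).
ΔU = 1.51×12.5×(922−640) = 5320 J.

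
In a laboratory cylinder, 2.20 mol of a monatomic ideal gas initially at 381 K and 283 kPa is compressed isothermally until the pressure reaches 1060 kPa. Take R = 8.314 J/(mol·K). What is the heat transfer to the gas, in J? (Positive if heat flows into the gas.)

V₁ = nRT₁/P₁ = 2.20×8.314×381/283 = 24.6 L.
Isothermal: T stays 381 K; PV = const ⇒ V₂ = 6.57 L, P₂ = 1060 kPa.
ΔU = 0 (ideal gas, T constant).
W = nRT ln(V₂/V₁) = 2.20×8.314×381×ln(0.267) = -9200 J.
Q = ΔU + W = -9200 J.

-9200 J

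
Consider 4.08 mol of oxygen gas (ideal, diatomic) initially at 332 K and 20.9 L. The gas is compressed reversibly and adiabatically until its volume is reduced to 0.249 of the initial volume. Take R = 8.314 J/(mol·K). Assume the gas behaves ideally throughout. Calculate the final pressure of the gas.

P₁ = nRT₁/V₁ = 4.08×8.314×332/20.9 = 539 kPa.
Adiabatic: TV^(γ−1) = const ⇒ T₂ = 332×(4.02)^0.400 = 579 K; PV^γ = const ⇒ P₂ = 3770 kPa.

3770 kPa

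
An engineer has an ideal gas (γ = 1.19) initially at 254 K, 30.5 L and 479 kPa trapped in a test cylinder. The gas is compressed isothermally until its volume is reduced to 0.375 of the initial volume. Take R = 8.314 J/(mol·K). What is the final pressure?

Isothermal: T stays 254 K; PV = const ⇒ V₂ = 11.4 L, P₂ = 1280 kPa.

1280 kPa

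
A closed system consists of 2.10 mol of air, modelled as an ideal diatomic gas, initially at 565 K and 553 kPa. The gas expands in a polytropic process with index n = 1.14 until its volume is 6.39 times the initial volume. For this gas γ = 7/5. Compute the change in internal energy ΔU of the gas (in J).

V₁ = nRT₁/P₁ = 2.10×8.314×565/553 = 17.8 L.
Polytropic n=1.14: T₂ = T₁(V₁/V₂)^(n−1) = 565×(0.156)^0.14 = 436 K; P₂ = P₁(V₁/V₂)^n = 66.8 kPa.
For an ideal gas ΔU = nCvΔT with Cv = (5/2)R = 20.8 J/(mol·K).
ΔU = 2.10×20.8×(436−565) = -5640 J.

-5640 J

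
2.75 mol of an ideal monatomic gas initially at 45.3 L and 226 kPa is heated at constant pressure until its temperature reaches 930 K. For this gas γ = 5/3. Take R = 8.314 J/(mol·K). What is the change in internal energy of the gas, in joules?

16500 J

T₁ = P₁V₁/(nR) = 226×45.3/(2.75×8.314) = 448 K.
Isobaric: P stays 226 kPa; V/T = const ⇒ T₂ = 930 K, V₂ = 94.1 L.
For an ideal gas ΔU = nCvΔT with Cv = (3/2)R = 12.5 J/(mol·K).
ΔU = 2.75×12.5×(930−448) = 16500 J.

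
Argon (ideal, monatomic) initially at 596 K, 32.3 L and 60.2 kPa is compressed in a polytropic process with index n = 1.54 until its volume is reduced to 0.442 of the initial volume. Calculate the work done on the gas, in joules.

n = P₁V₁/(RT₁) = 60.2×32.3/(8.314×596) = 0.392 mol.
Polytropic n=1.54: T₂ = T₁(V₁/V₂)^(n−1) = 596×(2.26)^0.54 = 926 K; P₂ = P₁(V₁/V₂)^n = 212 kPa.
W = (P₁V₁−P₂V₂)/(n−1) = (60.2×32.3−212×14.3)/0.54 = -2000 J.
Work done on the gas = −W_by = 2000 J.

2000 J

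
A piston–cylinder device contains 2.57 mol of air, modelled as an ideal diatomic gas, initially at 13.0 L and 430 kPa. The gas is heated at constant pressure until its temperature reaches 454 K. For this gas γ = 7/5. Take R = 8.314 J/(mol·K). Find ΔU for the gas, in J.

10300 J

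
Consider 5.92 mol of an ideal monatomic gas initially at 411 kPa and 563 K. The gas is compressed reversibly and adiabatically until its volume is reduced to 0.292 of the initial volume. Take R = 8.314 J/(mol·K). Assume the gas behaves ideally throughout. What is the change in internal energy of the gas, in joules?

V₁ = nRT₁/P₁ = 5.92×8.314×563/411 = 67.4 L.
Adiabatic: TV^(γ−1) = const ⇒ T₂ = 563×(3.42)^0.667 = 1280 K; PV^γ = const ⇒ P₂ = 3200 kPa.
For an ideal gas ΔU = nCvΔT with Cv = (3/2)R = 12.5 J/(mol·K).
ΔU = 5.92×12.5×(1280−563) = 52900 J.

52900 J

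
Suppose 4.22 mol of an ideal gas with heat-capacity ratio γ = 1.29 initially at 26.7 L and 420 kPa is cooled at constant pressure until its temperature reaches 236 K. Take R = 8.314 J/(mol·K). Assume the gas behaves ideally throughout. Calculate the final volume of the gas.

T₁ = P₁V₁/(nR) = 420×26.7/(4.22×8.314) = 320 K.
Isobaric: P stays 420 kPa; V/T = const ⇒ T₂ = 236 K, V₂ = 19.7 L.

19.7 L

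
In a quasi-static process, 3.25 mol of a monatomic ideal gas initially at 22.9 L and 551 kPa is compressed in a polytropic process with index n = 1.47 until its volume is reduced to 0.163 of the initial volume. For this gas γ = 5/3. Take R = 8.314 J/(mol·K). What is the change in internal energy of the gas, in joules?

25500 J

T₁ = P₁V₁/(nR) = 551×22.9/(3.25×8.314) = 467 K.
Polytropic n=1.47: T₂ = T₁(V₁/V₂)^(n−1) = 467×(6.13)^0.47 = 1100 K; P₂ = P₁(V₁/V₂)^n = 7930 kPa.
For an ideal gas ΔU = nCvΔT with Cv = (3/2)R = 12.5 J/(mol·K).
ΔU = 3.25×12.5×(1100−467) = 25500 J.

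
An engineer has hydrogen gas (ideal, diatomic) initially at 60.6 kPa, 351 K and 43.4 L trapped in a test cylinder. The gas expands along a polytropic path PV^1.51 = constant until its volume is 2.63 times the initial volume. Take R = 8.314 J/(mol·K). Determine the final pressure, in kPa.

Polytropic n=1.51: T₂ = T₁(V₁/V₂)^(n−1) = 351×(0.380)^0.51 = 214 K; P₂ = P₁(V₁/V₂)^n = 14.1 kPa.

14.1 kPa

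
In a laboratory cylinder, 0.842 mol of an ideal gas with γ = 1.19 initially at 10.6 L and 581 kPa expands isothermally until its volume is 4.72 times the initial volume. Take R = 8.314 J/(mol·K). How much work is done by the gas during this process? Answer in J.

9560 J

T₁ = P₁V₁/(nR) = 581×10.6/(0.842×8.314) = 880 K.
Isothermal: T stays 880 K; PV = const ⇒ V₂ = 50.0 L, P₂ = 123 kPa.
W = nRT ln(V₂/V₁) = 0.842×8.314×880×ln(4.72) = 9560 J.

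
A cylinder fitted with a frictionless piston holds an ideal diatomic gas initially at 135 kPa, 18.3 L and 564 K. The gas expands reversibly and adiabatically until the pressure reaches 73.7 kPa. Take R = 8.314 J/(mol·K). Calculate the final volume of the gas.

Adiabatic: T₂/T₁ = (P₂/P₁)^((γ−1)/γ) ⇒ T₂ = 564×(0.546)^0.286 = 474 K; V₂ = 28.2 L.

28.2 L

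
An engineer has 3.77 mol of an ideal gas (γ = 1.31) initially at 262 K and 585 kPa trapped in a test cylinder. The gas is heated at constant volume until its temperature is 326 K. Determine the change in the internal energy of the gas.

V₁ = nRT₁/P₁ = 3.77×8.314×262/585 = 14.0 L.
Isochoric: V stays 14.0 L; P/T = const ⇒ T₂ = 326 K, P₂ = 728 kPa.
For an ideal gas ΔU = nCvΔT with Cv = R/(γ−1) = 26.8 J/(mol·K).
ΔU = 3.77×26.8×(326−262) = 6470 J.

6470 J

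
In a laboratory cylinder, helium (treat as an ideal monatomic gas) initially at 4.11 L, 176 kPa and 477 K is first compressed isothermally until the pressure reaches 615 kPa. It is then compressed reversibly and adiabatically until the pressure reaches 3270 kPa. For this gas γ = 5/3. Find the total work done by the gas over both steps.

-1940 J

n = P₁V₁/(RT₁) = 176×4.11/(8.314×477) = 0.182 mol.
Step 1 — Isothermal: T stays 477 K; PV = const ⇒ V₂ = 1.18 L, P₂ = 615 kPa.
ΔU = 0 (ideal gas, T constant).
W = nRT ln(V₂/V₁) = 0.182×8.314×477×ln(0.286) = -905 J.
Q = ΔU + W = -905 J.
State after step 1: P = 615 kPa, V = 1.18 L, T = 477 K.
Step 2 — Adiabatic: T₂/T₁ = (P₂/P₁)^((γ−1)/γ) ⇒ T₂ = 477×(5.32)^0.400 = 931 K; V₂ = 0.432 L.
ΔU = nCvΔT = 0.182×12.5×(931−477) = 1030 J.
Q = 0 for an adiabatic process, so W = −ΔU = -1030 J.
Net over both steps: W = -1940 J, Q = -905 J, ΔU = 1030 J.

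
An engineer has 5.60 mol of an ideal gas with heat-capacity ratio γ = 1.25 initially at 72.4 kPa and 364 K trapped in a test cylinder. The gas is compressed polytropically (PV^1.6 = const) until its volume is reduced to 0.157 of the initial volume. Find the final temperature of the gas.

1110 K

V₁ = nRT₁/P₁ = 5.60×8.314×364/72.4 = 234 L.
Polytropic n=1.6: T₂ = T₁(V₁/V₂)^(n−1) = 364×(6.37)^0.60 = 1110 K; P₂ = P₁(V₁/V₂)^n = 1400 kPa.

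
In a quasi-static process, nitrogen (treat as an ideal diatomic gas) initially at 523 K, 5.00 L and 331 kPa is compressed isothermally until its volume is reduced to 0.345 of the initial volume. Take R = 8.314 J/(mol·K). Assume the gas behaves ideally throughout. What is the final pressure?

959 kPa

Isothermal: T stays 523 K; PV = const ⇒ V₂ = 1.72 L, P₂ = 959 kPa.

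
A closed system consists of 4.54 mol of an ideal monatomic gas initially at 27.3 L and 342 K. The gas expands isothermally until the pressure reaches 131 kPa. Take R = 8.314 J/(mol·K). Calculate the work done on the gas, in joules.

-16600 J

P₁ = nRT₁/V₁ = 4.54×8.314×342/27.3 = 473 kPa.
Isothermal: T stays 342 K; PV = const ⇒ V₂ = 98.5 L, P₂ = 131 kPa.
W = nRT ln(V₂/V₁) = 4.54×8.314×342×ln(3.61) = 16600 J.
Work done on the gas = −W_by = -16600 J.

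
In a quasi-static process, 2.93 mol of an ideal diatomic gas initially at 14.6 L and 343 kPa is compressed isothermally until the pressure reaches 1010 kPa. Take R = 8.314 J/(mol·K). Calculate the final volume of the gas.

4.96 L

T₁ = P₁V₁/(nR) = 343×14.6/(2.93×8.314) = 206 K.
Isothermal: T stays 206 K; PV = const ⇒ V₂ = 4.96 L, P₂ = 1010 kPa.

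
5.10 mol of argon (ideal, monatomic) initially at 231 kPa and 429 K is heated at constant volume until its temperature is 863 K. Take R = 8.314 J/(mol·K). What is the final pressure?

V₁ = nRT₁/P₁ = 5.10×8.314×429/231 = 78.7 L.
Isochoric: V stays 78.7 L; P/T = const ⇒ T₂ = 863 K, P₂ = 465 kPa.

465 kPa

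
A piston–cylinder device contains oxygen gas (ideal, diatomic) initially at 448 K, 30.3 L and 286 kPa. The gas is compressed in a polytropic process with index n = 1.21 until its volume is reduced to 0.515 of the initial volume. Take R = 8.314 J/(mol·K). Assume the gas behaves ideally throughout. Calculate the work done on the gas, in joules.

6170 J

n = P₁V₁/(RT₁) = 286×30.3/(8.314×448) = 2.33 mol.
Polytropic n=1.21: T₂ = T₁(V₁/V₂)^(n−1) = 448×(1.94)^0.21 = 515 K; P₂ = P₁(V₁/V₂)^n = 638 kPa.
W = (P₁V₁−P₂V₂)/(n−1) = (286×30.3−638×15.6)/0.21 = -6170 J.
Work done on the gas = −W_by = 6170 J.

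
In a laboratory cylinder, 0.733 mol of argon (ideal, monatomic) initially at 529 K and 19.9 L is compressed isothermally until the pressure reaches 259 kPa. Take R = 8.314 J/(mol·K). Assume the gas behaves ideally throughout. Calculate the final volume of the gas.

P₁ = nRT₁/V₁ = 0.733×8.314×529/19.9 = 162 kPa.
Isothermal: T stays 529 K; PV = const ⇒ V₂ = 12.4 L, P₂ = 259 kPa.

12.4 L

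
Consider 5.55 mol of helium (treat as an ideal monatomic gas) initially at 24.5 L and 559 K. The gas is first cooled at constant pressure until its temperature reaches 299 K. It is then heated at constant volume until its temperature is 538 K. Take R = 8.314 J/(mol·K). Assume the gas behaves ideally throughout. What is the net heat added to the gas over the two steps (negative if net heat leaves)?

P₁ = nRT₁/V₁ = 5.55×8.314×559/24.5 = 1050 kPa.
Step 1 — Isobaric: P stays 1050 kPa; V/T = const ⇒ T₂ = 299 K, V₂ = 13.1 L.
W = PΔV = 1050×(13.1−24.5) kPa·L = -12000 J.
ΔU = nCvΔT = 5.55×12.5×(299−559) = -18000 J.
Q = ΔU + W = nCpΔT = -30000 J.
State after step 1: P = 1050 kPa, V = 13.1 L, T = 299 K.
Step 2 — Isochoric: V stays 13.1 L; P/T = const ⇒ T₂ = 538 K, P₂ = 1890 kPa.
W = 0 (no volume change).
ΔU = nCvΔT = 5.55×12.5×(538−299) = 16500 J.
Q = ΔU = 16500 J.
Net over both steps: W = -12000 J, Q = -13500 J, ΔU = -1450 J.

-13500 J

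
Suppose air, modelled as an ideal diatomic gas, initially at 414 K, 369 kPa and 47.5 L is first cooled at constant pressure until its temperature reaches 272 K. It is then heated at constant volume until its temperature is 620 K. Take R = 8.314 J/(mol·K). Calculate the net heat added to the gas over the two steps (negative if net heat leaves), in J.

n = P₁V₁/(RT₁) = 369×47.5/(8.314×414) = 5.09 mol.
Step 1 — Isobaric: P stays 369 kPa; V/T = const ⇒ T₂ = 272 K, V₂ = 31.2 L.
W = PΔV = 369×(31.2−47.5) kPa·L = -6010 J.
ΔU = nCvΔT = 5.09×20.8×(272−414) = -15000 J.
Q = ΔU + W = nCpΔT = -21000 J.
State after step 1: P = 369 kPa, V = 31.2 L, T = 272 K.
Step 2 — Isochoric: V stays 31.2 L; P/T = const ⇒ T₂ = 620 K, P₂ = 841 kPa.
W = 0 (no volume change).
ΔU = nCvΔT = 5.09×20.8×(620−272) = 36800 J.
Q = ΔU = 36800 J.
Net over both steps: W = -6010 J, Q = 15800 J, ΔU = 21800 J.

15800 J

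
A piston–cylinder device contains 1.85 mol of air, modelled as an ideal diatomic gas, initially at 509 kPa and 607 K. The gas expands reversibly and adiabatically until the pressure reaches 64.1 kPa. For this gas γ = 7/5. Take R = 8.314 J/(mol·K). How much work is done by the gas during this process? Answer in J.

10400 J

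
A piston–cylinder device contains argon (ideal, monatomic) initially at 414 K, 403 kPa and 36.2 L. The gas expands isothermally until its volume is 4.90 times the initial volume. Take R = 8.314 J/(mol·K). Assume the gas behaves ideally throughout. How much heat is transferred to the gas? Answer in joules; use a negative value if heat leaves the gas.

23200 J

n = P₁V₁/(RT₁) = 403×36.2/(8.314×414) = 4.24 mol.
Isothermal: T stays 414 K; PV = const ⇒ V₂ = 177 L, P₂ = 82.2 kPa.
ΔU = 0 (ideal gas, T constant).
W = nRT ln(V₂/V₁) = 4.24×8.314×414×ln(4.90) = 23200 J.
Q = ΔU + W = 23200 J.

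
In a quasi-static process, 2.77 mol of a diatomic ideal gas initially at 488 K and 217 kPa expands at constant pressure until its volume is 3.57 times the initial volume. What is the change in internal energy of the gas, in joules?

72200 J

V₁ = nRT₁/P₁ = 2.77×8.314×488/217 = 51.8 L.
Isobaric: P stays 217 kPa; V/T = const ⇒ T₂ = 1740 K, V₂ = 185 L.
For an ideal gas ΔU = nCvΔT with Cv = (5/2)R = 20.8 J/(mol·K).
ΔU = 2.77×20.8×(1740−488) = 72200 J.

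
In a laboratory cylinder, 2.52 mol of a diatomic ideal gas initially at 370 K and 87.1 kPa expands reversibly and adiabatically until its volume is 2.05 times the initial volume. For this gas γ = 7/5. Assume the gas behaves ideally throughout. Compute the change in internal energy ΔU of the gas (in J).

V₁ = nRT₁/P₁ = 2.52×8.314×370/87.1 = 89.0 L.
Adiabatic: TV^(γ−1) = const ⇒ T₂ = 370×(0.488)^0.400 = 278 K; PV^γ = const ⇒ P₂ = 31.9 kPa.
For an ideal gas ΔU = nCvΔT with Cv = (5/2)R = 20.8 J/(mol·K).
ΔU = 2.52×20.8×(278−370) = -4840 J.

-4840 J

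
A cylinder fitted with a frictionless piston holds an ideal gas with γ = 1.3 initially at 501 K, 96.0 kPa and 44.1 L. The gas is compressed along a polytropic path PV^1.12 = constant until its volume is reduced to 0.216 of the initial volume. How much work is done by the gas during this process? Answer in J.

n = P₁V₁/(RT₁) = 96.0×44.1/(8.314×501) = 1.02 mol.
Polytropic n=1.12: T₂ = T₁(V₁/V₂)^(n−1) = 501×(4.63)^0.12 = 602 K; P₂ = P₁(V₁/V₂)^n = 534 kPa.
W = (P₁V₁−P₂V₂)/(n−1) = (96.0×44.1−534×9.53)/0.12 = -7120 J.

-7120 J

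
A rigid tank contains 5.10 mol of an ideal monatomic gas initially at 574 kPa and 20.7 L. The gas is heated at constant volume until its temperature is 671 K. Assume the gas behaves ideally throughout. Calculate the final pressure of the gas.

1370 kPa

T₁ = P₁V₁/(nR) = 574×20.7/(5.10×8.314) = 280 K.
Isochoric: V stays 20.7 L; P/T = const ⇒ T₂ = 671 K, P₂ = 1370 kPa.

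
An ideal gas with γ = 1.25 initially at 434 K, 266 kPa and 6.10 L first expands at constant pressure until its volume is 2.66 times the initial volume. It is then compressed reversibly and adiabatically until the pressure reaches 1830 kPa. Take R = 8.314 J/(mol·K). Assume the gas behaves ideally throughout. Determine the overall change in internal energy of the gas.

n = P₁V₁/(RT₁) = 266×6.10/(8.314×434) = 0.450 mol.
Step 1 — Isobaric: P stays 266 kPa; V/T = const ⇒ T₂ = 1150 K, V₂ = 16.2 L.
W = PΔV = 266×(16.2−6.10) kPa·L = 2690 J.
ΔU = nCvΔT = 0.450×33.3×(1150−434) = 10800 J.
Q = ΔU + W = nCpΔT = 13500 J.
State after step 1: P = 266 kPa, V = 16.2 L, T = 1150 K.
Step 2 — Adiabatic: T₂/T₁ = (P₂/P₁)^((γ−1)/γ) ⇒ T₂ = 1150×(6.88)^0.200 = 1700 K; V₂ = 3.47 L.
ΔU = nCvΔT = 0.450×33.3×(1700−1150) = 8130 J.
Q = 0 for an adiabatic process, so W = −ΔU = -8130 J.
Net over both steps: W = -5430 J, Q = 13500 J, ΔU = 18900 J.

18900 J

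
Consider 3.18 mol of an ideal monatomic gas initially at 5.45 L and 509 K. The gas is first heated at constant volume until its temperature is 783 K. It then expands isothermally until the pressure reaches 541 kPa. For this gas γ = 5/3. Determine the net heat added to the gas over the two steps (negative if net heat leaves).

51200 J

P₁ = nRT₁/V₁ = 3.18×8.314×509/5.45 = 2470 kPa.
Step 1 — Isochoric: V stays 5.45 L; P/T = const ⇒ T₂ = 783 K, P₂ = 3800 kPa.
W = 0 (no volume change).
ΔU = nCvΔT = 3.18×12.5×(783−509) = 10900 J.
Q = ΔU = 10900 J.
State after step 1: P = 3800 kPa, V = 5.45 L, T = 783 K.
Step 2 — Isothermal: T stays 783 K; PV = const ⇒ V₂ = 38.3 L, P₂ = 541 kPa.
ΔU = 0 (ideal gas, T constant).
W = nRT ln(V₂/V₁) = 3.18×8.314×783×ln(7.02) = 40300 J.
Q = ΔU + W = 40300 J.
Net over both steps: W = 40300 J, Q = 51200 J, ΔU = 10900 J.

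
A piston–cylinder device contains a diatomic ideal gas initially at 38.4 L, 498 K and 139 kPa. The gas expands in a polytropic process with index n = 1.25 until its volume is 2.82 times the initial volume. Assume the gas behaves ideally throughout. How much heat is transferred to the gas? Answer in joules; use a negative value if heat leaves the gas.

n = P₁V₁/(RT₁) = 139×38.4/(8.314×498) = 1.29 mol.
Polytropic n=1.25: T₂ = T₁(V₁/V₂)^(n−1) = 498×(0.355)^0.25 = 384 K; P₂ = P₁(V₁/V₂)^n = 38.0 kPa.
W = (P₁V₁−P₂V₂)/(n−1) = (139×38.4−38.0×108)/0.25 = 4870 J.
ΔU = nCvΔT = 1.29×20.8×(384−498) = -3050 J.
Q = ΔU + W = 1830 J.

1830 J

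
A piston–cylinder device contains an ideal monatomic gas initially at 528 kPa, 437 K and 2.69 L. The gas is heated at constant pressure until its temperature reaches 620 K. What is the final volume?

3.82 L

Isobaric: P stays 528 kPa; V/T = const ⇒ T₂ = 620 K, V₂ = 3.82 L.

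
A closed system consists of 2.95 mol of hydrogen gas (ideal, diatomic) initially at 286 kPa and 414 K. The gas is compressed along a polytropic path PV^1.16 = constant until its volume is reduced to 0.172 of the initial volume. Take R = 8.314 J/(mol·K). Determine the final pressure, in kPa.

2200 kPa

V₁ = nRT₁/P₁ = 2.95×8.314×414/286 = 35.5 L.
Polytropic n=1.16: T₂ = T₁(V₁/V₂)^(n−1) = 414×(5.81)^0.16 = 549 K; P₂ = P₁(V₁/V₂)^n = 2200 kPa.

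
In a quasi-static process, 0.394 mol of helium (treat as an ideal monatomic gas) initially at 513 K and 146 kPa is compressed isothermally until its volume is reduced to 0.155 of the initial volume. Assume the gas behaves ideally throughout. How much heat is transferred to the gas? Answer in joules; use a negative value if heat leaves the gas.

V₁ = nRT₁/P₁ = 0.394×8.314×513/146 = 11.5 L.
Isothermal: T stays 513 K; PV = const ⇒ V₂ = 1.78 L, P₂ = 942 kPa.
ΔU = 0 (ideal gas, T constant).
W = nRT ln(V₂/V₁) = 0.394×8.314×513×ln(0.155) = -3130 J.
Q = ΔU + W = -3130 J.

-3130 J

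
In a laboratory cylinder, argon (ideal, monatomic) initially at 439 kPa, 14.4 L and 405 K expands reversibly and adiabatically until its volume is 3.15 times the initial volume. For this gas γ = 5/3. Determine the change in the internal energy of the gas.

n = P₁V₁/(RT₁) = 439×14.4/(8.314×405) = 1.88 mol.
Adiabatic: TV^(γ−1) = const ⇒ T₂ = 405×(0.317)^0.667 = 188 K; PV^γ = const ⇒ P₂ = 64.9 kPa.
For an ideal gas ΔU = nCvΔT with Cv = (3/2)R = 12.5 J/(mol·K).
ΔU = 1.88×12.5×(188−405) = -5070 J.

-5070 J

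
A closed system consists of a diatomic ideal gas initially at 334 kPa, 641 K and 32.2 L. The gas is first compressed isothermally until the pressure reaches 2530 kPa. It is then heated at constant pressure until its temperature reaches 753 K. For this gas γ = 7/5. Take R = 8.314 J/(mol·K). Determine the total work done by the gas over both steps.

n = P₁V₁/(RT₁) = 334×32.2/(8.314×641) = 2.02 mol.
Step 1 — Isothermal: T stays 641 K; PV = const ⇒ V₂ = 4.25 L, P₂ = 2530 kPa.
ΔU = 0 (ideal gas, T constant).
W = nRT ln(V₂/V₁) = 2.02×8.314×641×ln(0.132) = -21800 J.
Q = ΔU + W = -21800 J.
State after step 1: P = 2530 kPa, V = 4.25 L, T = 641 K.
Step 2 — Isobaric: P stays 2530 kPa; V/T = const ⇒ T₂ = 753 K, V₂ = 4.99 L.
W = PΔV = 2530×(4.99−4.25) kPa·L = 1880 J.
ΔU = nCvΔT = 2.02×20.8×(753−641) = 4700 J.
Q = ΔU + W = nCpΔT = 6580 J.
Net over both steps: W = -19900 J, Q = -15200 J, ΔU = 4700 J.

-19900 J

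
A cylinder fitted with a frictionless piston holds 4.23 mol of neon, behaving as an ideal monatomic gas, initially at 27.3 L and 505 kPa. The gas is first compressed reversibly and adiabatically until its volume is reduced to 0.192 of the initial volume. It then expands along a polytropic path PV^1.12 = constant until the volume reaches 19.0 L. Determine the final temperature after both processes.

T₁ = P₁V₁/(nR) = 505×27.3/(4.23×8.314) = 392 K.
Step 1 — Adiabatic: TV^(γ−1) = const ⇒ T₂ = 392×(5.21)^0.667 = 1180 K; PV^γ = const ⇒ P₂ = 7900 kPa.
ΔU = nCvΔT = 4.23×12.5×(1180−392) = 41500 J.
Q = 0 for an adiabatic process, so W = −ΔU = -41500 J.
State after step 1: P = 7900 kPa, V = 5.24 L, T = 1180 K.
Step 2 — Polytropic n=1.12: T₂ = T₁(V₁/V₂)^(n−1) = 1180×(0.276)^0.12 = 1010 K; P₂ = P₁(V₁/V₂)^n = 1870 kPa.
W = (P₁V₁−P₂V₂)/(n−1) = (7900×5.24−1870×19.0)/0.12 = 49400 J.
ΔU = nCvΔT = 4.23×12.5×(1010−1180) = -8900 J.
Q = ΔU + W = 40500 J.
Net over both steps: W = 7970 J, Q = 40500 J, ΔU = 32600 J.

1010 K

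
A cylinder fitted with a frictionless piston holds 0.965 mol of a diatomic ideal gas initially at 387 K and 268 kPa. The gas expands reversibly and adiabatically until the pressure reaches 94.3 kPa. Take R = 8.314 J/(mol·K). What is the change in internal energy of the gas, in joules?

-2000 J

V₁ = nRT₁/P₁ = 0.965×8.314×387/268 = 11.6 L.
Adiabatic: T₂/T₁ = (P₂/P₁)^((γ−1)/γ) ⇒ T₂ = 387×(0.352)^0.286 = 287 K; V₂ = 24.4 L.
For an ideal gas ΔU = nCvΔT with Cv = (5/2)R = 20.8 J/(mol·K).
ΔU = 0.965×20.8×(287−387) = -2000 J.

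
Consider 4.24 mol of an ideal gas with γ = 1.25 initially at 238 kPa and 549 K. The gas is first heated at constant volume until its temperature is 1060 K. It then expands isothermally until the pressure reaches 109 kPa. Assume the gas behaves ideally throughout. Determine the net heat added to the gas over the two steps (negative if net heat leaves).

126000 J

V₁ = nRT₁/P₁ = 4.24×8.314×549/238 = 81.3 L.
Step 1 — Isochoric: V stays 81.3 L; P/T = const ⇒ T₂ = 1060 K, P₂ = 460 kPa.
W = 0 (no volume change).
ΔU = nCvΔT = 4.24×33.3×(1060−549) = 72100 J.
Q = ΔU = 72100 J.
State after step 1: P = 460 kPa, V = 81.3 L, T = 1060 K.
Step 2 — Isothermal: T stays 1060 K; PV = const ⇒ V₂ = 343 L, P₂ = 109 kPa.
ΔU = 0 (ideal gas, T constant).
W = nRT ln(V₂/V₁) = 4.24×8.314×1060×ln(4.22) = 53800 J.
Q = ΔU + W = 53800 J.
Net over both steps: W = 53800 J, Q = 126000 J, ΔU = 72100 J.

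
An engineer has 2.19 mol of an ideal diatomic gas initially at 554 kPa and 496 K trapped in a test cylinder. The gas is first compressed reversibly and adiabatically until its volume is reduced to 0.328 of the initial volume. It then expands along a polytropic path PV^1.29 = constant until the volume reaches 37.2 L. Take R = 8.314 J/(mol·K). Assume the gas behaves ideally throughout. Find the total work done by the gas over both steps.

V₁ = nRT₁/P₁ = 2.19×8.314×496/554 = 16.3 L.
Step 1 — Adiabatic: TV^(γ−1) = const ⇒ T₂ = 496×(3.05)^0.400 = 775 K; PV^γ = const ⇒ P₂ = 2640 kPa.
ΔU = nCvΔT = 2.19×20.8×(775−496) = 12700 J.
Q = 0 for an adiabatic process, so W = −ΔU = -12700 J.
State after step 1: P = 2640 kPa, V = 5.35 L, T = 775 K.
Step 2 — Polytropic n=1.29: T₂ = T₁(V₁/V₂)^(n−1) = 775×(0.144)^0.29 = 441 K; P₂ = P₁(V₁/V₂)^n = 216 kPa.
W = (P₁V₁−P₂V₂)/(n−1) = (2640×5.35−216×37.2)/0.29 = 20900 J.
ΔU = nCvΔT = 2.19×20.8×(441−775) = -15200 J.
Q = ΔU + W = 5750 J.
Net over both steps: W = 8240 J, Q = 5750 J, ΔU = -2490 J.

8240 J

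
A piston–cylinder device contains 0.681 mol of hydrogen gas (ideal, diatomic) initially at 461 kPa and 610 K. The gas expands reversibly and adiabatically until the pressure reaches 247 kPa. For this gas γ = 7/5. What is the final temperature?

V₁ = nRT₁/P₁ = 0.681×8.314×610/461 = 7.49 L.
Adiabatic: T₂/T₁ = (P₂/P₁)^((γ−1)/γ) ⇒ T₂ = 610×(0.536)^0.286 = 510 K; V₂ = 11.7 L.

510 K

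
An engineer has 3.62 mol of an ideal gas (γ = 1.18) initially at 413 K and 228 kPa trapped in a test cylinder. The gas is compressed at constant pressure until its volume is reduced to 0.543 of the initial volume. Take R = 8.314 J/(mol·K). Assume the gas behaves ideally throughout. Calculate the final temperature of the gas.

V₁ = nRT₁/P₁ = 3.62×8.314×413/228 = 54.5 L.
Isobaric: P stays 228 kPa; V/T = const ⇒ T₂ = 224 K, V₂ = 29.6 L.

224 K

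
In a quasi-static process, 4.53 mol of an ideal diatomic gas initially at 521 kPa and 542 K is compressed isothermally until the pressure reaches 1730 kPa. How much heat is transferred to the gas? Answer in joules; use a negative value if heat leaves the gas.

V₁ = nRT₁/P₁ = 4.53×8.314×542/521 = 39.2 L.
Isothermal: T stays 542 K; PV = const ⇒ V₂ = 11.8 L, P₂ = 1730 kPa.
ΔU = 0 (ideal gas, T constant).
W = nRT ln(V₂/V₁) = 4.53×8.314×542×ln(0.301) = -24500 J.
Q = ΔU + W = -24500 J.

-24500 J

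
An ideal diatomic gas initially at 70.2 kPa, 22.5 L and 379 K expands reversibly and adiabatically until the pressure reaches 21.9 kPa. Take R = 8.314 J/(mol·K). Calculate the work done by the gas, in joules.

1120 J

n = P₁V₁/(RT₁) = 70.2×22.5/(8.314×379) = 0.501 mol.
Adiabatic: T₂/T₁ = (P₂/P₁)^((γ−1)/γ) ⇒ T₂ = 379×(0.312)^0.286 = 272 K; V₂ = 51.7 L.
ΔU = nCvΔT = 0.501×20.8×(272−379) = -1120 J.
Q = 0 for an adiabatic process, so W = −ΔU = 1120 J.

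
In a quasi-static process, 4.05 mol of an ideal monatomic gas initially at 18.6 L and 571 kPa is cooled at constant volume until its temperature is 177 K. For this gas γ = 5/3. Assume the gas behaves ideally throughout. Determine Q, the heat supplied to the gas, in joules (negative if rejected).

T₁ = P₁V₁/(nR) = 571×18.6/(4.05×8.314) = 315 K.
Isochoric: V stays 18.6 L; P/T = const ⇒ T₂ = 177 K, P₂ = 320 kPa.
W = 0 (no volume change).
ΔU = nCvΔT = 4.05×12.5×(177−315) = -6990 J.
Q = ΔU = -6990 J.

-6990 J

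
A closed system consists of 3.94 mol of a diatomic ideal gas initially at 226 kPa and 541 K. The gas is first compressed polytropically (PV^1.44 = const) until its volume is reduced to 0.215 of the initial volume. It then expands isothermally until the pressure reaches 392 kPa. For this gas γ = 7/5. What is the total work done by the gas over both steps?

19000 J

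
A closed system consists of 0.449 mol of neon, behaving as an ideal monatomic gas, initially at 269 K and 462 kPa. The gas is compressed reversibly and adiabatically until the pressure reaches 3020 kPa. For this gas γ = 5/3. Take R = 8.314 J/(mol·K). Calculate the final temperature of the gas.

V₁ = nRT₁/P₁ = 0.449×8.314×269/462 = 2.17 L.
Adiabatic: T₂/T₁ = (P₂/P₁)^((γ−1)/γ) ⇒ T₂ = 269×(6.54)^0.400 = 570 K; V₂ = 0.705 L.

570 K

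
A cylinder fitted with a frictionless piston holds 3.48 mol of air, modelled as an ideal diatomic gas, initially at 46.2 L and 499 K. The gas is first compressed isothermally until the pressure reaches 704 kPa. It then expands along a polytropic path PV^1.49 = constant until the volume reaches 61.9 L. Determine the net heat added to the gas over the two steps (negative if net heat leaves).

P₁ = nRT₁/V₁ = 3.48×8.314×499/46.2 = 312 kPa.
Step 1 — Isothermal: T stays 499 K; PV = const ⇒ V₂ = 20.5 L, P₂ = 704 kPa.
ΔU = 0 (ideal gas, T constant).
W = nRT ln(V₂/V₁) = 3.48×8.314×499×ln(0.444) = -11700 J.
Q = ΔU + W = -11700 J.
State after step 1: P = 704 kPa, V = 20.5 L, T = 499 K.
Step 2 — Polytropic n=1.49: T₂ = T₁(V₁/V₂)^(n−1) = 499×(0.331)^0.49 = 290 K; P₂ = P₁(V₁/V₂)^n = 136 kPa.
W = (P₁V₁−P₂V₂)/(n−1) = (704×20.5−136×61.9)/0.49 = 12300 J.
ΔU = nCvΔT = 3.48×20.8×(290−499) = -15100 J.
Q = ΔU + W = -2770 J.
Net over both steps: W = 591 J, Q = -14500 J, ΔU = -15100 J.

-14500 J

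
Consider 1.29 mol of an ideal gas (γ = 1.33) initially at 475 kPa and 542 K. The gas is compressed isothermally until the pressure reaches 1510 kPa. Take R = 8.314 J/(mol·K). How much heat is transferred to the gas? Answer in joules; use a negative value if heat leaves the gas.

V₁ = nRT₁/P₁ = 1.29×8.314×542/475 = 12.2 L.
Isothermal: T stays 542 K; PV = const ⇒ V₂ = 3.85 L, P₂ = 1510 kPa.
ΔU = 0 (ideal gas, T constant).
W = nRT ln(V₂/V₁) = 1.29×8.314×542×ln(0.315) = -6720 J.
Q = ΔU + W = -6720 J.

-6720 J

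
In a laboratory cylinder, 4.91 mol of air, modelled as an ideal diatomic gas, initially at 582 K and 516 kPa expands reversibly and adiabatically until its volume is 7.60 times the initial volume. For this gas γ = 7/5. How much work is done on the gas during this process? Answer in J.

V₁ = nRT₁/P₁ = 4.91×8.314×582/516 = 46.0 L.
Adiabatic: TV^(γ−1) = const ⇒ T₂ = 582×(0.132)^0.400 = 259 K; PV^γ = const ⇒ P₂ = 30.2 kPa.
ΔU = nCvΔT = 4.91×20.8×(259−582) = -33000 J.
Q = 0 for an adiabatic process, so W = −ΔU = 33000 J.
Work done on the gas = −W_by = -33000 J.

-33000 J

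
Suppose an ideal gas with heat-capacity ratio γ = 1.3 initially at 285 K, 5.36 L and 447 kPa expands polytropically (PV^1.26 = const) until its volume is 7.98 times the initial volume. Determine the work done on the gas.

n = P₁V₁/(RT₁) = 447×5.36/(8.314×285) = 1.01 mol.
Polytropic n=1.26: T₂ = T₁(V₁/V₂)^(n−1) = 285×(0.125)^0.26 = 166 K; P₂ = P₁(V₁/V₂)^n = 32.6 kPa.
W = (P₁V₁−P₂V₂)/(n−1) = (447×5.36−32.6×42.8)/0.26 = 3850 J.
Work done on the gas = −W_by = -3850 J.

-3850 J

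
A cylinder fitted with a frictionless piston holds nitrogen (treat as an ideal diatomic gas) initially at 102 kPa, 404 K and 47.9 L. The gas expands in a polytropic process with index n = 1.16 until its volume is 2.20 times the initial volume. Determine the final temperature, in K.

Polytropic n=1.16: T₂ = T₁(V₁/V₂)^(n−1) = 404×(0.455)^0.16 = 356 K; P₂ = P₁(V₁/V₂)^n = 40.9 kPa.

356 K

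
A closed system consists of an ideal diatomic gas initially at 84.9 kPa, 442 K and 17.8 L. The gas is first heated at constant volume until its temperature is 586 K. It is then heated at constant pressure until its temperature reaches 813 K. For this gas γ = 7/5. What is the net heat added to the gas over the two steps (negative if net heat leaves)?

n = P₁V₁/(RT₁) = 84.9×17.8/(8.314×442) = 0.411 mol.
Step 1 — Isochoric: V stays 17.8 L; P/T = const ⇒ T₂ = 586 K, P₂ = 113 kPa.
W = 0 (no volume change).
ΔU = nCvΔT = 0.411×20.8×(586−442) = 1230 J.
Q = ΔU = 1230 J.
State after step 1: P = 113 kPa, V = 17.8 L, T = 586 K.
Step 2 — Isobaric: P stays 113 kPa; V/T = const ⇒ T₂ = 813 K, V₂ = 24.7 L.
W = PΔV = 113×(24.7−17.8) kPa·L = 776 J.
ΔU = nCvΔT = 0.411×20.8×(813−586) = 1940 J.
Q = ΔU + W = nCpΔT = 2720 J.
Net over both steps: W = 776 J, Q = 3950 J, ΔU = 3170 J.

3950 J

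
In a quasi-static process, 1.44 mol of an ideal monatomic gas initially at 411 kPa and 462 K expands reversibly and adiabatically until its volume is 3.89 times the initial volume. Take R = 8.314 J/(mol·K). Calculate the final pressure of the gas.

42.7 kPa

V₁ = nRT₁/P₁ = 1.44×8.314×462/411 = 13.5 L.
Adiabatic: TV^(γ−1) = const ⇒ T₂ = 462×(0.257)^0.667 = 187 K; PV^γ = const ⇒ P₂ = 42.7 kPa.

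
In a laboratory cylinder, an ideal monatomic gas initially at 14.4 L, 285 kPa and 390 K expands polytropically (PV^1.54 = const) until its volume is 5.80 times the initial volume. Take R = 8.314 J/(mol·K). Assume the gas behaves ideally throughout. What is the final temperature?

Polytropic n=1.54: T₂ = T₁(V₁/V₂)^(n−1) = 390×(0.172)^0.54 = 151 K; P₂ = P₁(V₁/V₂)^n = 19.0 kPa.

151 K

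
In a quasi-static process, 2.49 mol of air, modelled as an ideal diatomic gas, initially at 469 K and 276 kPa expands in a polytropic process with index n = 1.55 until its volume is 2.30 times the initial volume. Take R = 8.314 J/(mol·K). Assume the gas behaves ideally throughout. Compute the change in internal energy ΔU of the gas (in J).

-8920 J

V₁ = nRT₁/P₁ = 2.49×8.314×469/276 = 35.2 L.
Polytropic n=1.55: T₂ = T₁(V₁/V₂)^(n−1) = 469×(0.435)^0.55 = 297 K; P₂ = P₁(V₁/V₂)^n = 75.9 kPa.
For an ideal gas ΔU = nCvΔT with Cv = (5/2)R = 20.8 J/(mol·K).
ΔU = 2.49×20.8×(297−469) = -8920 J.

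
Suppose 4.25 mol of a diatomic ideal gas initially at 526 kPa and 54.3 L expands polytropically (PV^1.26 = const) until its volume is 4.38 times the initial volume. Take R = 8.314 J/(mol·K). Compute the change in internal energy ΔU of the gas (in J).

-22800 J

T₁ = P₁V₁/(nR) = 526×54.3/(4.25×8.314) = 808 K.
Polytropic n=1.26: T₂ = T₁(V₁/V₂)^(n−1) = 808×(0.228)^0.26 = 551 K; P₂ = P₁(V₁/V₂)^n = 81.8 kPa.
For an ideal gas ΔU = nCvΔT with Cv = (5/2)R = 20.8 J/(mol·K).
ΔU = 4.25×20.8×(551−808) = -22800 J.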